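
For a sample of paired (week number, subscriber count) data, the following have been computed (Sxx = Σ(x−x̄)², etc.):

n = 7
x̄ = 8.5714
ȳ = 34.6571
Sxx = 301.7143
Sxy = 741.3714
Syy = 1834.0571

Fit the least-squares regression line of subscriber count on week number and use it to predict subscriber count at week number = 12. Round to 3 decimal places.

43.082

b = Sxy/Sxx = 741.3714/301.7143 = 2.457197
a = ȳ − b·x̄ = 34.6571 − 2.457197·8.5714 = 13.595484
ŷ(12) = a + b·12 = 13.595484 + 2.457197·12 = 43.081845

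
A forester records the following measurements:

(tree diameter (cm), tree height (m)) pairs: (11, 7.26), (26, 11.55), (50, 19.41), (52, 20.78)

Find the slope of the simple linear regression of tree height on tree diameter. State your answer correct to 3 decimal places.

n = 4, Σx = 139, Σy = 59, Σxy = 2431.22, Σx² = 6001
Sxx = Σx² − (Σx)²/n = 6001 − 4830.25 = 1170.75
Sxy = Σxy − (Σx)(Σy)/n = 2431.22 − 2050.25 = 380.97
b = Sxy/Sxx = 380.97/1170.75 = 0.325407

0.325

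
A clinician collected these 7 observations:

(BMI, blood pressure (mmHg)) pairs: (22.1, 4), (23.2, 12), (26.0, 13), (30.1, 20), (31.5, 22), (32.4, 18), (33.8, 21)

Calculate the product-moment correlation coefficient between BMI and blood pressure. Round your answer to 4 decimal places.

0.9107

n = 7, Σx = 199.1, Σy = 110, Σxy = 3292.8, Σx² = 5793.11, Σy² = 1978
Sxx = Σx² − (Σx)²/n = 5793.11 − 5662.972857 = 130.137143
Sxy = Σxy − (Σx)(Σy)/n = 3292.8 − 3128.714286 = 164.085714
Syy = Σy² − (Σy)²/n = 1978 − 1728.571429 = 249.428571
r = Sxy/√(Sxx·Syy) = 164.085714/√(32459.921633) = 164.085714/180.166372 = 0.910746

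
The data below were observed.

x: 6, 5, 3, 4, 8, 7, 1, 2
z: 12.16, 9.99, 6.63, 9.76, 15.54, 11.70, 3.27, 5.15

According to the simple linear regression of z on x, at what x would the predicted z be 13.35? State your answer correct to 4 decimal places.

n = 8, Σx = 36, Σy = 74.2, Σxy = 401.63, Σx² = 204
Sxx = Σx² − (Σx)²/n = 204 − 162 = 42
Sxy = Σxy − (Σx)(Σy)/n = 401.63 − 333.9 = 67.73
b = Sxy/Sxx = 67.73/42 = 1.612619
a = ȳ − b·x̄ = 9.275 − 1.612619·4.5 = 2.018214
Set a + b·x = 13.35: x = (13.35 − 2.018214) / 1.612619 = 7.026945

7.0269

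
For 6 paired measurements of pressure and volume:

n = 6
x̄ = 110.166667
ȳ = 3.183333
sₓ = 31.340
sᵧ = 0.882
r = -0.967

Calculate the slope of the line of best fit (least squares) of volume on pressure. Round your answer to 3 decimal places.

-0.027

b = r · sᵧ/sₓ = -0.967 · 0.882/31.34 = -0.027214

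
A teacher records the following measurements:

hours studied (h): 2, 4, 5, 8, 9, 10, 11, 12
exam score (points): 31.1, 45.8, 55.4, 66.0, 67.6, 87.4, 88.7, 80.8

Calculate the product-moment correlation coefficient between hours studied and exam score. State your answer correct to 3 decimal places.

0.958

n = 8, Σx = 61, Σy = 522.8, Σxy = 4478.1, Σx² = 555, Σy² = 37094.86
Sxx = Σx² − (Σx)²/n = 555 − 465.125 = 89.875
Sxy = Σxy − (Σx)(Σy)/n = 4478.1 − 3986.35 = 491.75
Syy = Σy² − (Σy)²/n = 37094.86 − 34164.98 = 2929.88
r = Sxy/√(Sxx·Syy) = 491.75/√(263322.965) = 491.75/513.150041 = 0.958297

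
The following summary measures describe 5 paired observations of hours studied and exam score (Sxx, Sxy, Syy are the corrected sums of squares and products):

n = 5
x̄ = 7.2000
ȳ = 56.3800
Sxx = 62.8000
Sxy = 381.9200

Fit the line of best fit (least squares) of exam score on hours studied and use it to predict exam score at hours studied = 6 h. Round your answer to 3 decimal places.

49.082

b = Sxy/Sxx = 381.92/62.8 = 6.081529
a = ȳ − b·x̄ = 56.38 − 6.081529·7.2 = 12.592994
ŷ(6) = a + b·6 = 12.592994 + 6.081529·6 = 49.082166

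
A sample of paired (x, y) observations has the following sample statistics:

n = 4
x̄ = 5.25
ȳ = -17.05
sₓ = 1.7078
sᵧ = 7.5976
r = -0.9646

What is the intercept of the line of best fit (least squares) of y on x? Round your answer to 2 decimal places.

5.48

b = r · sᵧ/sₓ = -0.9646 · 7.5976/1.7078 = -4.291278
a = ȳ − b·x̄ = -17.05 − (-4.291278)·5.25 = 5.479211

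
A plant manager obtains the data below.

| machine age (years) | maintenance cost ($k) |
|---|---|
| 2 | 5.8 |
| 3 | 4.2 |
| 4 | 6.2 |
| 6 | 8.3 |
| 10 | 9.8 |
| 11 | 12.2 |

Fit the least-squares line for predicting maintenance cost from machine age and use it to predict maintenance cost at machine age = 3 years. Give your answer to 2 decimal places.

5.52

n = 6, Σx = 36, Σy = 46.5, Σxy = 331, Σx² = 286
Sxx = Σx² − (Σx)²/n = 286 − 216 = 70
Sxy = Σxy − (Σx)(Σy)/n = 331 − 279 = 52
b = Sxy/Sxx = 52/70 = 0.742857
a = ȳ − b·x̄ = 7.75 − 0.742857·6 = 3.292857
ŷ(3) = a + b·3 = 3.292857 + 0.742857·3 = 5.521429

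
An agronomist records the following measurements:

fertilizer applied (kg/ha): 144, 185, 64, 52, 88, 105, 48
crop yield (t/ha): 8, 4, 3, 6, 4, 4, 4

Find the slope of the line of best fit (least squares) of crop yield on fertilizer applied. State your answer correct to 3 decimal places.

n = 7, Σx = 686, Σy = 33, Σxy = 3360, Σx² = 82834
Sxx = Σx² − (Σx)²/n = 82834 − 67228 = 15606
Sxy = Σxy − (Σx)(Σy)/n = 3360 − 3234 = 126
b = Sxy/Sxx = 126/15606 = 0.008074

0.008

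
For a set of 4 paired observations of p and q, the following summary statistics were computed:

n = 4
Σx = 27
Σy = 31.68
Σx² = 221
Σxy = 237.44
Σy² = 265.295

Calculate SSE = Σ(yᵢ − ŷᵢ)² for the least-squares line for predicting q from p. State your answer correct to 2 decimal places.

Sxx = Σx² − (Σx)²/n = 221 − 182.25 = 38.75
Sxy = Σxy − (Σx)(Σy)/n = 237.44 − 213.84 = 23.6
Syy = Σy² − (Σy)²/n = 265.295 − 250.9056 = 14.3894
b = Sxy/Sxx = 23.6/38.75 = 0.609032
SSE = Syy − b·Sxy = 14.3894 − 0.609032·23.6 = 0.016239

0.02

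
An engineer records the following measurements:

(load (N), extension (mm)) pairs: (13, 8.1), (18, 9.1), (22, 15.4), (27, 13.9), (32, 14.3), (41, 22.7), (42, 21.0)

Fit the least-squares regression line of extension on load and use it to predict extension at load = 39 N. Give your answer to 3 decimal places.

n = 7, Σx = 195, Σy = 104.5, Σxy = 3253.5, Σx² = 6175
Sxx = Σx² − (Σx)²/n = 6175 − 5432.142857 = 742.857143
Sxy = Σxy − (Σx)(Σy)/n = 3253.5 − 2911.071429 = 342.428571
b = Sxy/Sxx = 342.428571/742.857143 = 0.460962
a = ȳ − b·x̄ = 14.928571 − 0.460962·27.857143 = 2.0875
ŷ(39) = a + b·39 = 2.0875 + 0.460962·39 = 20.065

20.065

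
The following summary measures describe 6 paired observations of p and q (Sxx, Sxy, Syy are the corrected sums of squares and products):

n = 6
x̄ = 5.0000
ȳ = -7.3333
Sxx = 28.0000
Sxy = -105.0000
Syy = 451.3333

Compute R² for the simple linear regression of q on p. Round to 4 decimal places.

0.8724

R² = Sxy²/(Sxx·Syy) = (-105)²/(28·451.3333) = 0.872415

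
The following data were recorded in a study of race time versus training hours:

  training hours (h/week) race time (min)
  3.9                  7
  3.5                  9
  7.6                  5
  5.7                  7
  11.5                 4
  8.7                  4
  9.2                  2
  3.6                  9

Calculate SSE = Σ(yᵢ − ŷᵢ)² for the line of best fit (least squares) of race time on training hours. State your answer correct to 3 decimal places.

9.412

n = 8, Σx = 53.7, Σy = 47, Σxy = 268.3, Σx² = 423.25, Σy² = 321
Sxx = Σx² − (Σx)²/n = 423.25 − 360.46125 = 62.78875
Sxy = Σxy − (Σx)(Σy)/n = 268.3 − 315.4875 = -47.1875
Syy = Σy² − (Σy)²/n = 321 − 276.125 = 44.875
b = Sxy/Sxx = -47.1875/62.78875 = -0.751528
SSE = Syy − b·Sxy = 44.875 − (-0.751528)·(-47.1875) = 9.412275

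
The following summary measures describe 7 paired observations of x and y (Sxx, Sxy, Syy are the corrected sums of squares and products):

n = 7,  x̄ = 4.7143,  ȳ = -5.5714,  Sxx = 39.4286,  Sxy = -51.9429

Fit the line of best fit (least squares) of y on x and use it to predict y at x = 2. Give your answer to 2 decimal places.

-2.00

b = Sxy/Sxx = -51.9429/39.4286 = -1.317391
a = ȳ − b·x̄ = -5.5714 − (-1.317391)·4.7143 = 0.639178
ŷ(2) = a + b·2 = 0.639178 + (-1.317391)·2 = -1.995604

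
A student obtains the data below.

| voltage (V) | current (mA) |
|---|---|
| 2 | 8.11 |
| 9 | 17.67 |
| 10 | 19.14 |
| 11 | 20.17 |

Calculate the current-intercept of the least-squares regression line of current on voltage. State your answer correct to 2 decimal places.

5.42

n = 4, Σx = 32, Σy = 65.09, Σxy = 588.52, Σx² = 306
Sxx = Σx² − (Σx)²/n = 306 − 256 = 50
Sxy = Σxy − (Σx)(Σy)/n = 588.52 − 520.72 = 67.8
b = Sxy/Sxx = 67.8/50 = 1.356
a = ȳ − b·x̄ = 16.2725 − 1.356·8 = 5.4245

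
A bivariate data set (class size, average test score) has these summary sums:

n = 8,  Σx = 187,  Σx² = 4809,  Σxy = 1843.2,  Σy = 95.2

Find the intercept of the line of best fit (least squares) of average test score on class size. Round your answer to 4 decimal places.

Sxx = Σx² − (Σx)²/n = 4809 − 4371.125 = 437.875
Sxy = Σxy − (Σx)(Σy)/n = 1843.2 − 2225.3 = -382.1
b = Sxy/Sxx = -382.1/437.875 = -0.872623
a = ȳ − b·x̄ = 11.9 − (-0.872623)·23.375 = 32.297574

32.2976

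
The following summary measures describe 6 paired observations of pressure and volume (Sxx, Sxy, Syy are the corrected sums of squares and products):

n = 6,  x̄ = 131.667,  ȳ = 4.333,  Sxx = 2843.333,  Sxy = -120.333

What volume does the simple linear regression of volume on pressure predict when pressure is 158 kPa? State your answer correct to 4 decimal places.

b = Sxy/Sxx = -120.333/2843.333 = -0.042321
a = ȳ − b·x̄ = 4.333 − (-0.042321)·131.667 = 9.905293
ŷ(158) = a + b·158 = 9.905293 + (-0.042321)·158 = 3.218558

3.2186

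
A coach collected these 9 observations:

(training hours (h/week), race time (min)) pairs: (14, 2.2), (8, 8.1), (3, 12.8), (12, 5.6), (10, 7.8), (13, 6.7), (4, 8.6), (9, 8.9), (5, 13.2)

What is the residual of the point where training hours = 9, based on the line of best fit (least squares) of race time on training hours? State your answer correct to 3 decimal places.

0.933

n = 9, Σx = 78, Σy = 73.9, Σxy = 546.8, Σx² = 804
Sxx = Σx² − (Σx)²/n = 804 − 676 = 128
Sxy = Σxy − (Σx)(Σy)/n = 546.8 − 640.466667 = -93.666667
b = Sxy/Sxx = -93.666667/128 = -0.731771
a = ȳ − b·x̄ = 8.211111 − (-0.731771)·8.666667 = 14.553125
ŷ(9) = 14.553125 + (-0.731771)·9 = 7.967187
residual = y − ŷ = 8.9 − 7.967187 = 0.932813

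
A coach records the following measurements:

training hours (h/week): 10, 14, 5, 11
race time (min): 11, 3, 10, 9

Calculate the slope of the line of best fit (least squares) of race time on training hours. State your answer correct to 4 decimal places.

n = 4, Σx = 40, Σy = 33, Σxy = 301, Σx² = 442
Sxx = Σx² − (Σx)²/n = 442 − 400 = 42
Sxy = Σxy − (Σx)(Σy)/n = 301 − 330 = -29
b = Sxy/Sxx = -29/42 = -0.690476

-0.6905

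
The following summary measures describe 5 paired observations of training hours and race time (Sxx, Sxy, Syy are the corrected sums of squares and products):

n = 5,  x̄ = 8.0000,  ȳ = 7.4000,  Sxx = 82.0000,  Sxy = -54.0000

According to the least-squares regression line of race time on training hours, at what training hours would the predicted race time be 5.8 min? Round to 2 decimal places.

10.43

b = Sxy/Sxx = -54/82 = -0.658537
a = ȳ − b·x̄ = 7.4 − (-0.658537)·8 = 12.668293
Set a + b·x = 5.8: x = (5.8 − 12.668293) / (-0.658537) = 10.429630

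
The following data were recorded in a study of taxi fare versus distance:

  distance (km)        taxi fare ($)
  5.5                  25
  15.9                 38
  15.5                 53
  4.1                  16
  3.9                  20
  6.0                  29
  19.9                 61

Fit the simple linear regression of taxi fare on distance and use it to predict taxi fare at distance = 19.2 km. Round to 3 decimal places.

n = 7, Σx = 70.8, Σy = 242, Σxy = 3094.7, Σx² = 987.34
Sxx = Σx² − (Σx)²/n = 987.34 − 716.091429 = 271.248571
Sxy = Σxy − (Σx)(Σy)/n = 3094.7 − 2447.657143 = 647.042857
b = Sxy/Sxx = 647.042857/271.248571 = 2.385424
a = ȳ − b·x̄ = 34.571429 − 2.385424·10.114286 = 10.444569
ŷ(19.2) = a + b·19.2 = 10.444569 + 2.385424·19.2 = 56.244710

56.245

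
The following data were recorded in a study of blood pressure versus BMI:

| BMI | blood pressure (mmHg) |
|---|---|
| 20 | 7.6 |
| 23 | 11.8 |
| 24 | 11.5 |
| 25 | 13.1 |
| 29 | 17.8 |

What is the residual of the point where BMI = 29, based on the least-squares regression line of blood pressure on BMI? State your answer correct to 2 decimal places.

n = 5, Σx = 121, Σy = 61.8, Σxy = 1543.1, Σx² = 2971
Sxx = Σx² − (Σx)²/n = 2971 − 2928.2 = 42.8
Sxy = Σxy − (Σx)(Σy)/n = 1543.1 − 1495.56 = 47.54
b = Sxy/Sxx = 47.54/42.8 = 1.110748
a = ȳ − b·x̄ = 12.36 − 1.110748·24.2 = -14.520093
ŷ(29) = -14.520093 + 1.110748·29 = 17.691589
residual = y − ŷ = 17.8 − 17.691589 = 0.108411

0.11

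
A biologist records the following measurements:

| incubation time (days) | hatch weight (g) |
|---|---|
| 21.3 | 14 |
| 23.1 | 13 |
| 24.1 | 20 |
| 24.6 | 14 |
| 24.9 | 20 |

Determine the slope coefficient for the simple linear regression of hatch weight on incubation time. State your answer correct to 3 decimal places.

1.333

n = 5, Σx = 118, Σy = 81, Σxy = 1922.9, Σx² = 2793.28
Sxx = Σx² − (Σx)²/n = 2793.28 − 2784.8 = 8.48
Sxy = Σxy − (Σx)(Σy)/n = 1922.9 − 1911.6 = 11.3
b = Sxy/Sxx = 11.3/8.48 = 1.332547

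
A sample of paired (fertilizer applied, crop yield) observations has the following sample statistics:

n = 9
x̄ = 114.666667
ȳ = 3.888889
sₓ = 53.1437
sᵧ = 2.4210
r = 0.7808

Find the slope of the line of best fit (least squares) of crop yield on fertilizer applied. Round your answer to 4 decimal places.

0.0356

b = r · sᵧ/sₓ = 0.7808 · 2.421/53.1437 = 0.035570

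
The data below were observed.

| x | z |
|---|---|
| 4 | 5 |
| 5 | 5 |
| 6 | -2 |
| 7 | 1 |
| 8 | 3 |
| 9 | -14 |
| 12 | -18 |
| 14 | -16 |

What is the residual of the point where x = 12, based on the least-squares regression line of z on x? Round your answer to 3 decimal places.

-3.704

n = 8, Σx = 65, Σy = -36, Σxy = -502, Σx² = 611
Sxx = Σx² − (Σx)²/n = 611 − 528.125 = 82.875
Sxy = Σxy − (Σx)(Σy)/n = -502 − (-292.5) = -209.5
b = Sxy/Sxx = -209.5/82.875 = -2.527903
a = ȳ − b·x̄ = -4.5 − (-2.527903)·8.125 = 16.039216
ŷ(12) = 16.039216 + (-2.527903)·12 = -14.295626
residual = y − ŷ = -18 − (-14.295626) = -3.704374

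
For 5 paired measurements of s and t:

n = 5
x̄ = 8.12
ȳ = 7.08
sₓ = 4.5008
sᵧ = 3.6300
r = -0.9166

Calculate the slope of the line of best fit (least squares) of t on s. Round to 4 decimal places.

-0.7393

b = r · sᵧ/sₓ = -0.9166 · 3.63/4.5008 = -0.739259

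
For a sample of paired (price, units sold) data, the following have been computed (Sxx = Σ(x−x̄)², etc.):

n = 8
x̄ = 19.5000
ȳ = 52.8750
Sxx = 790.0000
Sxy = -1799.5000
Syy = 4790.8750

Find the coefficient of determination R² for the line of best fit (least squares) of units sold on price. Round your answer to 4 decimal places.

R² = Sxy²/(Sxx·Syy) = (-1799.5)²/(790·4790.875) = 0.855582

0.8556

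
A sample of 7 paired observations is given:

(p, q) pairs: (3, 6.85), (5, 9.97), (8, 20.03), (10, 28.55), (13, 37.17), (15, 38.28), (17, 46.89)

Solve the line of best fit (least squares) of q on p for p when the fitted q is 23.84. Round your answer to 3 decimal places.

9.115

n = 7, Σx = 71, Σy = 187.74, Σxy = 2370.68, Σx² = 881
Sxx = Σx² − (Σx)²/n = 881 − 720.142857 = 160.857143
Sxy = Σxy − (Σx)(Σy)/n = 2370.68 − 1904.22 = 466.46
b = Sxy/Sxx = 466.46/160.857143 = 2.899840
a = ȳ − b·x̄ = 26.82 − 2.899840·10.142857 = -2.592664
Set a + b·x = 23.84: x = (23.84 − (-2.592664)) / 2.899840 = 9.115214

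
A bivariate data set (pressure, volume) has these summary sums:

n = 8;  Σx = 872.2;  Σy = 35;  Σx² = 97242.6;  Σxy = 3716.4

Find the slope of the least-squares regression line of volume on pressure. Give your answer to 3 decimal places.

-0.046

Sxx = Σx² − (Σx)²/n = 97242.6 − 95091.605 = 2150.995
Sxy = Σxy − (Σx)(Σy)/n = 3716.4 − 3815.875 = -99.475
b = Sxy/Sxx = -99.475/2150.995 = -0.046246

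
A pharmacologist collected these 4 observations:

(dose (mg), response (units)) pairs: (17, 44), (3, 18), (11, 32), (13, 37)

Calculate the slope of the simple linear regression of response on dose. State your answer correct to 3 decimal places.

n = 4, Σx = 44, Σy = 131, Σxy = 1635, Σx² = 588
Sxx = Σx² − (Σx)²/n = 588 − 484 = 104
Sxy = Σxy − (Σx)(Σy)/n = 1635 − 1441 = 194
b = Sxy/Sxx = 194/104 = 1.865385

1.865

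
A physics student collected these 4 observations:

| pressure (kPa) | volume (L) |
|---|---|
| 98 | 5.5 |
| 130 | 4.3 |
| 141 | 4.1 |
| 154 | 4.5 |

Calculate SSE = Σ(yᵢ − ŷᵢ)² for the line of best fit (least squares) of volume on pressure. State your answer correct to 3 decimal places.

0.376

n = 4, Σx = 523, Σy = 18.4, Σxy = 2369.1, Σx² = 70101, Σy² = 85.8
Sxx = Σx² − (Σx)²/n = 70101 − 68382.25 = 1718.75
Sxy = Σxy − (Σx)(Σy)/n = 2369.1 − 2405.8 = -36.7
Syy = Σy² − (Σy)²/n = 85.8 − 84.64 = 1.16
b = Sxy/Sxx = -36.7/1718.75 = -0.021353
SSE = Syy − b·Sxy = 1.16 − (-0.021353)·(-36.7) = 0.376355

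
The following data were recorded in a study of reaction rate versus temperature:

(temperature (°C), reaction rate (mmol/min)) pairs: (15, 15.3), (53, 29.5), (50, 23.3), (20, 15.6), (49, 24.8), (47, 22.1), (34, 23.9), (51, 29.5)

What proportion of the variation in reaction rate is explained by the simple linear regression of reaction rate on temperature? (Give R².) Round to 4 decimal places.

0.7896

n = 8, Σx = 319, Σy = 184, Σxy = 7841, Σx² = 14301, Σy² = 4435.5
Sxx = Σx² − (Σx)²/n = 14301 − 12720.125 = 1580.875
Sxy = Σxy − (Σx)(Σy)/n = 7841 − 7337 = 504
Syy = Σy² − (Σy)²/n = 4435.5 − 4232 = 203.5
R² = Sxy²/(Sxx·Syy) = (504)²/(1580.875·203.5) = 0.789585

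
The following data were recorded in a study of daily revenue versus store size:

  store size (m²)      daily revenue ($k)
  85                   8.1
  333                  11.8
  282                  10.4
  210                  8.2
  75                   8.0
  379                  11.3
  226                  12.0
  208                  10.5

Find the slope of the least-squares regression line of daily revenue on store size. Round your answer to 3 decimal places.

0.012

n = 8, Σx = 1798, Σy = 80.3, Σxy = 19051.4, Σx² = 485344
Sxx = Σx² − (Σx)²/n = 485344 − 404100.5 = 81243.5
Sxy = Σxy − (Σx)(Σy)/n = 19051.4 − 18047.425 = 1003.975
b = Sxy/Sxx = 1003.975/81243.5 = 0.012358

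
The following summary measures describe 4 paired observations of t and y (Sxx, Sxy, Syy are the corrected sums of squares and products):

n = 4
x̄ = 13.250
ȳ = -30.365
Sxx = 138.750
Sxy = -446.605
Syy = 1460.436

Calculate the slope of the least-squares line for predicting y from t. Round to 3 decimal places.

-3.219

b = Sxy/Sxx = -446.605/138.75 = -3.218775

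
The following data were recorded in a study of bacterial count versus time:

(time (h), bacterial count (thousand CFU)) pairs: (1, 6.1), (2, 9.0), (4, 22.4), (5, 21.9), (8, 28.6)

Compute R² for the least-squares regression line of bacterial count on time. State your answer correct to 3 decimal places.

n = 5, Σx = 20, Σy = 88, Σxy = 452, Σx² = 110, Σy² = 1917.54
Sxx = Σx² − (Σx)²/n = 110 − 80 = 30
Sxy = Σxy − (Σx)(Σy)/n = 452 − 352 = 100
Syy = Σy² − (Σy)²/n = 1917.54 − 1548.8 = 368.74
R² = Sxy²/(Sxx·Syy) = (100)²/(30·368.74) = 0.903979

0.904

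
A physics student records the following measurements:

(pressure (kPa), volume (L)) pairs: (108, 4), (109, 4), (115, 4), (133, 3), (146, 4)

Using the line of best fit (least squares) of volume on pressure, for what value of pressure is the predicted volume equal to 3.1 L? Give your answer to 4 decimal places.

194.1963

n = 5, Σx = 611, Σy = 19, Σxy = 2311, Σx² = 75775
Sxx = Σx² − (Σx)²/n = 75775 − 74664.2 = 1110.8
Sxy = Σxy − (Σx)(Σy)/n = 2311 − 2321.8 = -10.8
b = Sxy/Sxx = -10.8/1110.8 = -0.009723
a = ȳ − b·x̄ = 3.8 − (-0.009723)·122.2 = 4.988117
Set a + b·x = 3.1: x = (3.1 − 4.988117) / (-0.009723) = 194.196296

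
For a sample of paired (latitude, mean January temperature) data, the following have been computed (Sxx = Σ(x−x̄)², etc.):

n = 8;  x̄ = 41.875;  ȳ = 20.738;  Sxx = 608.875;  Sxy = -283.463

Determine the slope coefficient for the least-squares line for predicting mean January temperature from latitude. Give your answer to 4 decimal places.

-0.4656

b = Sxy/Sxx = -283.463/608.875 = -0.465552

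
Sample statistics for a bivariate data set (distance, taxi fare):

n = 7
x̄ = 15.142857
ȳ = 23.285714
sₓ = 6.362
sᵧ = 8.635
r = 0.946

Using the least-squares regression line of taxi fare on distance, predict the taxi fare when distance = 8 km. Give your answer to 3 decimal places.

14.114

b = r · sᵧ/sₓ = 0.946 · 8.635/6.362 = 1.283985
a = ȳ − b·x̄ = 23.285714 − 1.283985·15.142857 = 3.842519
ŷ(8) = a + b·8 = 3.842519 + 1.283985·8 = 14.114396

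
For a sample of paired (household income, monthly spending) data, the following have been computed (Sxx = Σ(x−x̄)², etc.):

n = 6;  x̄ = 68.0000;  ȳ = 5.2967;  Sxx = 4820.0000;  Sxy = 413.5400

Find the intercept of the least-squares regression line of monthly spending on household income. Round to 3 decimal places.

b = Sxy/Sxx = 413.54/4820 = 0.085797
a = ȳ − b·x̄ = 5.2967 − 0.085797·68 = -0.537474

-0.537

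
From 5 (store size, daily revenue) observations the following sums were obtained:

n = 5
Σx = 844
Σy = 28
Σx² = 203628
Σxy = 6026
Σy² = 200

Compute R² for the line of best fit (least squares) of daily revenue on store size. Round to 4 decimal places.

0.6392

Sxx = Σx² − (Σx)²/n = 203628 − 142467.2 = 61160.8
Sxy = Σxy − (Σx)(Σy)/n = 6026 − 4726.4 = 1299.6
Syy = Σy² − (Σy)²/n = 200 − 156.8 = 43.2
R² = Sxy²/(Sxx·Syy) = (1299.6)²/(61160.8·43.2) = 0.639238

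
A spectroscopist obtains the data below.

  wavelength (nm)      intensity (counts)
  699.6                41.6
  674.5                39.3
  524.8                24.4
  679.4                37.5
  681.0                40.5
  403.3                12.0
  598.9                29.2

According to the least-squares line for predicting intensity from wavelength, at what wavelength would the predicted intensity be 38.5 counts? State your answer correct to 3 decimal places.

n = 7, Σx = 4261.5, Σy = 224.5, Σxy = 143801.81, Σx² = 2666482.91
Sxx = Σx² − (Σx)²/n = 2666482.91 − 2594340.321429 = 72142.588571
Sxy = Σxy − (Σx)(Σy)/n = 143801.81 − 136672.392857 = 7129.417143
b = Sxy/Sxx = 7129.417143/72142.588571 = 0.098824
a = ȳ − b·x̄ = 32.071429 − 0.098824·608.785714 = -28.091194
Set a + b·x = 38.5: x = (38.5 − (-28.091194)) / 0.098824 = 673.836443

673.836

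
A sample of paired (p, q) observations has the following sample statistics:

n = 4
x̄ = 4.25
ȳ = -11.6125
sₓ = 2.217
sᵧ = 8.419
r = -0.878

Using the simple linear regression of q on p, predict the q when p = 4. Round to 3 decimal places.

b = r · sᵧ/sₓ = -0.878 · 8.419/2.217 = -3.334182
a = ȳ − b·x̄ = -11.6125 − (-3.334182)·4.25 = 2.557774
ŷ(4) = a + b·4 = 2.557774 + (-3.334182)·4 = -10.778954

-10.779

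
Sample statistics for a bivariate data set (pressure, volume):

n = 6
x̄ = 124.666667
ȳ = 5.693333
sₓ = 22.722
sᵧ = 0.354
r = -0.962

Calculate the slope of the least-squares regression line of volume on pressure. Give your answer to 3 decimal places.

b = r · sᵧ/sₓ = -0.962 · 0.354/22.722 = -0.014988

-0.015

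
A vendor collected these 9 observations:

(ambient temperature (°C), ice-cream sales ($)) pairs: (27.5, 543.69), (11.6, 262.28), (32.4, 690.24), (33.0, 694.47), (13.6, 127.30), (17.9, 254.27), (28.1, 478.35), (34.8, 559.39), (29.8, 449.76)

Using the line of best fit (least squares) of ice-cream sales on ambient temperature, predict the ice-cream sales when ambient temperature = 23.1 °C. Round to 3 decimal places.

403.108

n = 9, Σx = 228.7, Σy = 4059.75, Σxy = 115869.177, Σx² = 6423.63
Sxx = Σx² − (Σx)²/n = 6423.63 − 5811.521111 = 612.108889
Sxy = Σxy − (Σx)(Σy)/n = 115869.177 − 103162.758333 = 12706.418667
b = Sxy/Sxx = 12706.418667/612.108889 = 20.758429
a = ȳ − b·x̄ = 451.083333 − 20.758429·25.411111 = -76.411402
ŷ(23.1) = a + b·23.1 = -76.411402 + 20.758429·23.1 = 403.108298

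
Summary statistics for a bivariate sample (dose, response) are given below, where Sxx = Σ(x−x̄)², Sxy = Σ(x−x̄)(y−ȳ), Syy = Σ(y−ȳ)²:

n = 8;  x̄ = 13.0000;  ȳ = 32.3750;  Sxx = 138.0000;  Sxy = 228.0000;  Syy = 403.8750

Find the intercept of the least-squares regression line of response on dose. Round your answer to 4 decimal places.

b = Sxy/Sxx = 228/138 = 1.652174
a = ȳ − b·x̄ = 32.375 − 1.652174·13 = 10.896739

10.8967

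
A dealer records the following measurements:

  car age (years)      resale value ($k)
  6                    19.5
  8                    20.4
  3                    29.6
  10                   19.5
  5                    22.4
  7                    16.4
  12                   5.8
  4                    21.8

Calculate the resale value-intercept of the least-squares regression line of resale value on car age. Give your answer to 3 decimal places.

n = 8, Σx = 55, Σy = 155.4, Σxy = 947.6, Σx² = 443
Sxx = Σx² − (Σx)²/n = 443 − 378.125 = 64.875
Sxy = Σxy − (Σx)(Σy)/n = 947.6 − 1068.375 = -120.775
b = Sxy/Sxx = -120.775/64.875 = -1.861657
a = ȳ − b·x̄ = 19.425 − (-1.861657)·6.875 = 32.223892

32.224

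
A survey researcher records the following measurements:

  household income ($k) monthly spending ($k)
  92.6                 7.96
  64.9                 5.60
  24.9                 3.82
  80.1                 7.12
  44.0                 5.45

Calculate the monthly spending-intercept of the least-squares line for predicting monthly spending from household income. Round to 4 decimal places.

n = 5, Σx = 306.5, Σy = 29.95, Σxy = 2005.766, Σx² = 21758.79
Sxx = Σx² − (Σx)²/n = 21758.79 − 18788.45 = 2970.34
Sxy = Σxy − (Σx)(Σy)/n = 2005.766 − 1835.935 = 169.831
b = Sxy/Sxx = 169.831/2970.34 = 0.057176
a = ȳ − b·x̄ = 5.99 − 0.057176·61.3 = 2.485135

2.4851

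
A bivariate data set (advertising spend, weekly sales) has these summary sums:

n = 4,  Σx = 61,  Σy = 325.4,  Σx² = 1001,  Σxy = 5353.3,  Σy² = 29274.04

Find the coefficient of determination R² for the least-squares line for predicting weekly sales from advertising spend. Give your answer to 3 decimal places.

0.771

Sxx = Σx² − (Σx)²/n = 1001 − 930.25 = 70.75
Sxy = Σxy − (Σx)(Σy)/n = 5353.3 − 4962.35 = 390.95
Syy = Σy² − (Σy)²/n = 29274.04 − 26471.29 = 2802.75
R² = Sxy²/(Sxx·Syy) = (390.95)²/(70.75·2802.75) = 0.770782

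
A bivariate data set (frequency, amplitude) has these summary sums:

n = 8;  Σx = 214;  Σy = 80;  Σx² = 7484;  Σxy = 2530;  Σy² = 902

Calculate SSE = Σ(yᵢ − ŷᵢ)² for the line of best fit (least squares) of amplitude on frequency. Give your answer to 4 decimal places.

Sxx = Σx² − (Σx)²/n = 7484 − 5724.5 = 1759.5
Sxy = Σxy − (Σx)(Σy)/n = 2530 − 2140 = 390
Syy = Σy² − (Σy)²/n = 902 − 800 = 102
b = Sxy/Sxx = 390/1759.5 = 0.221654
SSE = Syy − b·Sxy = 102 − 0.221654·390 = 15.554987

15.5550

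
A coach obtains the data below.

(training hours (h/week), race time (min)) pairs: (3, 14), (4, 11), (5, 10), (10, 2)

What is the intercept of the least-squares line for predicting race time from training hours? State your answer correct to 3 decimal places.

n = 4, Σx = 22, Σy = 37, Σxy = 156, Σx² = 150
Sxx = Σx² − (Σx)²/n = 150 − 121 = 29
Sxy = Σxy − (Σx)(Σy)/n = 156 − 203.5 = -47.5
b = Sxy/Sxx = -47.5/29 = -1.637931
a = ȳ − b·x̄ = 9.25 − (-1.637931)·5.5 = 18.258621

18.259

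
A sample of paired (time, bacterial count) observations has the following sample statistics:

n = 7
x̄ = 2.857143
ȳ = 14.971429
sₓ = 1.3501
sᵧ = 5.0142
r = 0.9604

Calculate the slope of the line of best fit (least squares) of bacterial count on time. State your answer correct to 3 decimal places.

b = r · sᵧ/sₓ = 0.9604 · 5.0142/1.3501 = 3.566875

3.567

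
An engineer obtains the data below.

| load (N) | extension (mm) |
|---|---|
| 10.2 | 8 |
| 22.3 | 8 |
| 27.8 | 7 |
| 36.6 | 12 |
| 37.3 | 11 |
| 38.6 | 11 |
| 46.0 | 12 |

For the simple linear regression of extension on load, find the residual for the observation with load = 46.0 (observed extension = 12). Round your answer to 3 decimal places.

n = 7, Σx = 218.8, Σy = 69, Σxy = 2280.7, Σx² = 7710.98
Sxx = Σx² − (Σx)²/n = 7710.98 − 6839.062857 = 871.917143
Sxy = Σxy − (Σx)(Σy)/n = 2280.7 − 2156.742857 = 123.957143
b = Sxy/Sxx = 123.957143/871.917143 = 0.142166
a = ȳ − b·x̄ = 9.857143 − 0.142166·31.257143 = 5.413434
ŷ(46.0) = 5.413434 + 0.142166·46 = 11.953079
residual = y − ŷ = 12 − 11.953079 = 0.046921

0.047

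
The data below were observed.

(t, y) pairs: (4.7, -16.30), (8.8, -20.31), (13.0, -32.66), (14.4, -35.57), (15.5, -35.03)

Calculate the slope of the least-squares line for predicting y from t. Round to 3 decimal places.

n = 5, Σx = 56.4, Σy = -139.87, Σxy = -1735.091, Σx² = 716.14
Sxx = Σx² − (Σx)²/n = 716.14 − 636.192 = 79.948
Sxy = Σxy − (Σx)(Σy)/n = -1735.091 − (-1577.7336) = -157.3574
b = Sxy/Sxx = -157.3574/79.948 = -1.968247

-1.968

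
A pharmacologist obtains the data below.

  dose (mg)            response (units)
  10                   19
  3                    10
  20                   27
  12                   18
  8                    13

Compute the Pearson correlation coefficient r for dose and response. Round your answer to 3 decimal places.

0.974

n = 5, Σx = 53, Σy = 87, Σxy = 1080, Σx² = 717, Σy² = 1683
Sxx = Σx² − (Σx)²/n = 717 − 561.8 = 155.2
Sxy = Σxy − (Σx)(Σy)/n = 1080 − 922.2 = 157.8
Syy = Σy² − (Σy)²/n = 1683 − 1513.8 = 169.2
r = Sxy/√(Sxx·Syy) = 157.8/√(26259.84) = 157.8/162.048882 = 0.973780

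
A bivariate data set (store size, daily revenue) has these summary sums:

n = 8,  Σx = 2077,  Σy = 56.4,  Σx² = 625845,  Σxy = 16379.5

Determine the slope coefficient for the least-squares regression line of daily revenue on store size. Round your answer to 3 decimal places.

Sxx = Σx² − (Σx)²/n = 625845 − 539241.125 = 86603.875
Sxy = Σxy − (Σx)(Σy)/n = 16379.5 − 14642.85 = 1736.65
b = Sxy/Sxx = 1736.65/86603.875 = 0.020053

0.020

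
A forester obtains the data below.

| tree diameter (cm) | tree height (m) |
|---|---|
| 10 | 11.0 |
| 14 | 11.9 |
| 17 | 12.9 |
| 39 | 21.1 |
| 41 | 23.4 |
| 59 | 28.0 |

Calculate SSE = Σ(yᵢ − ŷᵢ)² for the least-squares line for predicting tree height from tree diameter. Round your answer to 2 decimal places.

n = 6, Σx = 180, Σy = 108.3, Σxy = 3930.2, Σx² = 7268, Σy² = 2205.79
Sxx = Σx² − (Σx)²/n = 7268 − 5400 = 1868
Sxy = Σxy − (Σx)(Σy)/n = 3930.2 − 3249 = 681.2
Syy = Σy² − (Σy)²/n = 2205.79 − 1954.815 = 250.975
b = Sxy/Sxx = 681.2/1868 = 0.364668
SSE = Syy − b·Sxy = 250.975 − 0.364668·681.2 = 2.563094

2.56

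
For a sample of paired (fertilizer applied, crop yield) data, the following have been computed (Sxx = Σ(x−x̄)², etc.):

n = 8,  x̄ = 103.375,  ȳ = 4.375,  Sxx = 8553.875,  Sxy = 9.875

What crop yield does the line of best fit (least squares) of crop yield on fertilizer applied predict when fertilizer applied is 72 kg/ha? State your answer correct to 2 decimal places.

4.34

b = Sxy/Sxx = 9.875/8553.875 = 0.001154
a = ȳ − b·x̄ = 4.375 − 0.001154·103.375 = 4.255659
ŷ(72) = a + b·72 = 4.255659 + 0.001154·72 = 4.338779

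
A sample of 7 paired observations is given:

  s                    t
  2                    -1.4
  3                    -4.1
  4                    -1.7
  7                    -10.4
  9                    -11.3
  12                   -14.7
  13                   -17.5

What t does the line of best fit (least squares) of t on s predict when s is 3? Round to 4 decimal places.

-2.8178

n = 7, Σx = 50, Σy = -61.1, Σxy = -600.3, Σx² = 472
Sxx = Σx² − (Σx)²/n = 472 − 357.142857 = 114.857143
Sxy = Σxy − (Σx)(Σy)/n = -600.3 − (-436.428571) = -163.871429
b = Sxy/Sxx = -163.871429/114.857143 = -1.426741
a = ȳ − b·x̄ = -8.728571 − (-1.426741)·7.142857 = 1.462438
ŷ(3) = a + b·3 = 1.462438 + (-1.426741)·3 = -2.817786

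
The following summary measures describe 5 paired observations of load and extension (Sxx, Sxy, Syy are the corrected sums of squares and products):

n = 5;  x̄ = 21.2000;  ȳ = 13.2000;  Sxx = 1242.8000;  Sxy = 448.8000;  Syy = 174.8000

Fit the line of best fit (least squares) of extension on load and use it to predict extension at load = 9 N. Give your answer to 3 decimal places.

8.794

b = Sxy/Sxx = 448.8/1242.8 = 0.361120
a = ȳ − b·x̄ = 13.2 − 0.361120·21.2 = 5.544255
ŷ(9) = a + b·9 = 5.544255 + 0.361120·9 = 8.794335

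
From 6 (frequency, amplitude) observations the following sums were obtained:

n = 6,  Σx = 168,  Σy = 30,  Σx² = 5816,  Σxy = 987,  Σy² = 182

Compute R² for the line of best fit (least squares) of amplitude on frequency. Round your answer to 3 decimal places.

Sxx = Σx² − (Σx)²/n = 5816 − 4704 = 1112
Sxy = Σxy − (Σx)(Σy)/n = 987 − 840 = 147
Syy = Σy² − (Σy)²/n = 182 − 150 = 32
R² = Sxy²/(Sxx·Syy) = (147)²/(1112·32) = 0.607267

0.607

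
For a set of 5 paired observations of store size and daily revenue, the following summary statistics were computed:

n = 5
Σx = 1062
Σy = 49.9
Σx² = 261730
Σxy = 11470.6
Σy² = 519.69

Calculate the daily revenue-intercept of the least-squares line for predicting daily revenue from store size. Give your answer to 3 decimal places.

Sxx = Σx² − (Σx)²/n = 261730 − 225568.8 = 36161.2
Sxy = Σxy − (Σx)(Σy)/n = 11470.6 − 10598.76 = 871.84
b = Sxy/Sxx = 871.84/36161.2 = 0.024110
a = ȳ − b·x̄ = 9.98 − 0.024110·212.4 = 4.859074

4.859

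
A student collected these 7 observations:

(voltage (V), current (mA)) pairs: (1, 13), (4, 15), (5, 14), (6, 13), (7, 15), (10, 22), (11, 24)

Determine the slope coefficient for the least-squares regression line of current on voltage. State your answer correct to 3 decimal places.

1.132

n = 7, Σx = 44, Σy = 116, Σxy = 810, Σx² = 348
Sxx = Σx² − (Σx)²/n = 348 − 276.571429 = 71.428571
Sxy = Σxy − (Σx)(Σy)/n = 810 − 729.142857 = 80.857143
b = Sxy/Sxx = 80.857143/71.428571 = 1.132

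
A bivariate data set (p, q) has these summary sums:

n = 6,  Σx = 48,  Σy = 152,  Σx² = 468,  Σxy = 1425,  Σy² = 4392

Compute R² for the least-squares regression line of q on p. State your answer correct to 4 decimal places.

Sxx = Σx² − (Σx)²/n = 468 − 384 = 84
Sxy = Σxy − (Σx)(Σy)/n = 1425 − 1216 = 209
Syy = Σy² − (Σy)²/n = 4392 − 3850.666667 = 541.333333
R² = Sxy²/(Sxx·Syy) = (209)²/(84·541.333333) = 0.960613

0.9606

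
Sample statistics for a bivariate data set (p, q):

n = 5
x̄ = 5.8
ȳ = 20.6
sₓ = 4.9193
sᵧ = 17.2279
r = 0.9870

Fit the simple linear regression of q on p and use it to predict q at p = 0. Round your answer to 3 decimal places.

b = r · sᵧ/sₓ = 0.987 · 17.2279/4.9193 = 3.456577
a = ȳ − b·x̄ = 20.6 − 3.456577·5.8 = 0.551856
ŷ(0) = a + b·0 = 0.551856 + 3.456577·0 = 0.551856

0.552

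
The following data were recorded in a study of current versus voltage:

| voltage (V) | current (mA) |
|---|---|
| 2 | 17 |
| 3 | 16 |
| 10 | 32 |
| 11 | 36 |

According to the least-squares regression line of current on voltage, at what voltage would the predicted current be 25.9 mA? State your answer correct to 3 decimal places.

n = 4, Σx = 26, Σy = 101, Σxy = 798, Σx² = 234
Sxx = Σx² − (Σx)²/n = 234 − 169 = 65
Sxy = Σxy − (Σx)(Σy)/n = 798 − 656.5 = 141.5
b = Sxy/Sxx = 141.5/65 = 2.176923
a = ȳ − b·x̄ = 25.25 − 2.176923·6.5 = 11.1
Set a + b·x = 25.9: x = (25.9 − 11.1) / 2.176923 = 6.798587

6.799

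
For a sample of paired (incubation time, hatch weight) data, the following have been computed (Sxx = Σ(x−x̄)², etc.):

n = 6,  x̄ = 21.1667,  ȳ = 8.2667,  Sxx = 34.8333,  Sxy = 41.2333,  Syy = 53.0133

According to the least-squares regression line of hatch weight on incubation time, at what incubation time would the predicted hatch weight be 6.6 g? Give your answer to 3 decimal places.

19.759

b = Sxy/Sxx = 41.2333/34.8333 = 1.183732
a = ȳ − b·x̄ = 8.2667 − 1.183732·21.1667 = -16.789005
Set a + b·x = 6.6: x = (6.6 − (-16.789005)) / 1.183732 = 19.758696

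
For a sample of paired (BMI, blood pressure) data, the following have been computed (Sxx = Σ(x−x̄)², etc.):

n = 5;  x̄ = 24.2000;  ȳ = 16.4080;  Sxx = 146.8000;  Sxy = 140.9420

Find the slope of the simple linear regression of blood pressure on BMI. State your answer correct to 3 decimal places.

0.960

b = Sxy/Sxx = 140.942/146.8 = 0.960095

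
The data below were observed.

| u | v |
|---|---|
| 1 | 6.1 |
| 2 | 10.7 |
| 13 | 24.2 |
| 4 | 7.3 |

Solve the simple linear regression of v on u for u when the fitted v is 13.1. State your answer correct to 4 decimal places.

n = 4, Σx = 20, Σy = 48.3, Σxy = 371.3, Σx² = 190
Sxx = Σx² − (Σx)²/n = 190 − 100 = 90
Sxy = Σxy − (Σx)(Σy)/n = 371.3 − 241.5 = 129.8
b = Sxy/Sxx = 129.8/90 = 1.442222
a = ȳ − b·x̄ = 12.075 − 1.442222·5 = 4.863889
Set a + b·x = 13.1: x = (13.1 − 4.863889) / 1.442222 = 5.710709

5.7107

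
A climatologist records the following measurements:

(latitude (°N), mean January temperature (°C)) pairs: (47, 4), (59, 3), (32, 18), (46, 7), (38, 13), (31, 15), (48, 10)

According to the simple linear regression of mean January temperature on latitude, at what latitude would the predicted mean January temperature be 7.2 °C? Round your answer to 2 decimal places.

n = 7, Σx = 301, Σy = 70, Σxy = 2702, Σx² = 13539
Sxx = Σx² − (Σx)²/n = 13539 − 12943 = 596
Sxy = Σxy − (Σx)(Σy)/n = 2702 − 3010 = -308
b = Sxy/Sxx = -308/596 = -0.516779
a = ȳ − b·x̄ = 10 − (-0.516779)·43 = 32.221477
Set a + b·x = 7.2: x = (7.2 − 32.221477) / (-0.516779) = 48.418182

48.42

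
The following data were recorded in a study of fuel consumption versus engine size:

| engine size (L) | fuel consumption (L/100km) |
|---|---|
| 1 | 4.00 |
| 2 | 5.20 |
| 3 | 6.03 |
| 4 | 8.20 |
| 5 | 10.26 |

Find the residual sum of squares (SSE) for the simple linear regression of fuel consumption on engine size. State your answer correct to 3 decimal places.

n = 5, Σx = 15, Σy = 33.69, Σxy = 116.59, Σx² = 55, Σy² = 251.9085
Sxx = Σx² − (Σx)²/n = 55 − 45 = 10
Sxy = Σxy − (Σx)(Σy)/n = 116.59 − 101.07 = 15.52
Syy = Σy² − (Σy)²/n = 251.9085 − 227.00322 = 24.90528
b = Sxy/Sxx = 15.52/10 = 1.552
SSE = Syy − b·Sxy = 24.90528 − 1.552·15.52 = 0.81824

0.818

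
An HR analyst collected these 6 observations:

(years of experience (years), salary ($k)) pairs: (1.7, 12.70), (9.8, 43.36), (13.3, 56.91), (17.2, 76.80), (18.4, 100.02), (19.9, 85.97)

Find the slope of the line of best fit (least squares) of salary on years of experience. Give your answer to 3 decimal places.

n = 6, Σx = 80.3, Σy = 375.76, Σxy = 6075.552, Σx² = 1306.23
Sxx = Σx² − (Σx)²/n = 1306.23 − 1074.681667 = 231.548333
Sxy = Σxy − (Σx)(Σy)/n = 6075.552 − 5028.921333 = 1046.630667
b = Sxy/Sxx = 1046.630667/231.548333 = 4.520139

4.520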